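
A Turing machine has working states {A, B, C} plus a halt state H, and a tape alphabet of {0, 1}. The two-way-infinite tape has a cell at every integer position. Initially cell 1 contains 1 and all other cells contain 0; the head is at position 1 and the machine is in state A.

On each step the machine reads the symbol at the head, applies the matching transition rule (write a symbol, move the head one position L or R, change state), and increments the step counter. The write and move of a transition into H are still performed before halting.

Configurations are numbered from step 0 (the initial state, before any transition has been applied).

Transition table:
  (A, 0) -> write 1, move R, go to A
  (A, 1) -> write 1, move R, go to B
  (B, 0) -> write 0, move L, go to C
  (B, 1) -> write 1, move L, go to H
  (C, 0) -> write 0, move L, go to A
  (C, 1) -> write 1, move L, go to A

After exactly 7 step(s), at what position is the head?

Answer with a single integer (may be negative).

Answer: 0

Derivation:
Step 1: in state A at pos 1, read 1 -> (A,1)->write 1,move R,goto B. Now: state=B, head=2, tape[0..3]=0100 (head:   ^)
Step 2: in state B at pos 2, read 0 -> (B,0)->write 0,move L,goto C. Now: state=C, head=1, tape[0..3]=0100 (head:  ^)
Step 3: in state C at pos 1, read 1 -> (C,1)->write 1,move L,goto A. Now: state=A, head=0, tape[-1..3]=00100 (head:  ^)
Step 4: in state A at pos 0, read 0 -> (A,0)->write 1,move R,goto A. Now: state=A, head=1, tape[-1..3]=01100 (head:   ^)
Step 5: in state A at pos 1, read 1 -> (A,1)->write 1,move R,goto B. Now: state=B, head=2, tape[-1..3]=01100 (head:    ^)
Step 6: in state B at pos 2, read 0 -> (B,0)->write 0,move L,goto C. Now: state=C, head=1, tape[-1..3]=01100 (head:   ^)
Step 7: in state C at pos 1, read 1 -> (C,1)->write 1,move L,goto A. Now: state=A, head=0, tape[-1..3]=01100 (head:  ^)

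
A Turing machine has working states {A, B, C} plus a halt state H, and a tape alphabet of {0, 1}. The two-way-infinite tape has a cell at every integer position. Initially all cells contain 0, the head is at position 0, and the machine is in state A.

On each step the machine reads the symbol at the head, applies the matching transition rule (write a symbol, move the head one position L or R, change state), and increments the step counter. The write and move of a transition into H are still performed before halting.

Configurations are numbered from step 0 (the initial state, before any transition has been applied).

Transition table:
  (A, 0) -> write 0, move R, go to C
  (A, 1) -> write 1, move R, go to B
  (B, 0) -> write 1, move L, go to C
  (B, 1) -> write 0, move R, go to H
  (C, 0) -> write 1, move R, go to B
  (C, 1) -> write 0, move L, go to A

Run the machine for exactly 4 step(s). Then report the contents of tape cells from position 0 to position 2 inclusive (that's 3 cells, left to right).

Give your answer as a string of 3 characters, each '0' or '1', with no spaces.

Answer: 001

Derivation:
Step 1: in state A at pos 0, read 0 -> (A,0)->write 0,move R,goto C. Now: state=C, head=1, tape[-1..2]=0000 (head:   ^)
Step 2: in state C at pos 1, read 0 -> (C,0)->write 1,move R,goto B. Now: state=B, head=2, tape[-1..3]=00100 (head:    ^)
Step 3: in state B at pos 2, read 0 -> (B,0)->write 1,move L,goto C. Now: state=C, head=1, tape[-1..3]=00110 (head:   ^)
Step 4: in state C at pos 1, read 1 -> (C,1)->write 0,move L,goto A. Now: state=A, head=0, tape[-1..3]=00010 (head:  ^)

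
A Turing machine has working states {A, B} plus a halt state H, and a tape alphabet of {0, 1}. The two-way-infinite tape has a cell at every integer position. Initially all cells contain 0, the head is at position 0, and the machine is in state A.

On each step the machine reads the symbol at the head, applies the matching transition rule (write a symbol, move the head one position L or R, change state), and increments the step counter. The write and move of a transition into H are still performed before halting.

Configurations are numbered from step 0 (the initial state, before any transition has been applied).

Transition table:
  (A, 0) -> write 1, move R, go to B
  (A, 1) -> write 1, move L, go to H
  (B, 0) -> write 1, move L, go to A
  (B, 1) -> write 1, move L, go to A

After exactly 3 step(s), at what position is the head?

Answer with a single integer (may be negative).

Answer: -1

Derivation:
Step 1: in state A at pos 0, read 0 -> (A,0)->write 1,move R,goto B. Now: state=B, head=1, tape[-1..2]=0100 (head:   ^)
Step 2: in state B at pos 1, read 0 -> (B,0)->write 1,move L,goto A. Now: state=A, head=0, tape[-1..2]=0110 (head:  ^)
Step 3: in state A at pos 0, read 1 -> (A,1)->write 1,move L,goto H. Now: state=H, head=-1, tape[-2..2]=00110 (head:  ^)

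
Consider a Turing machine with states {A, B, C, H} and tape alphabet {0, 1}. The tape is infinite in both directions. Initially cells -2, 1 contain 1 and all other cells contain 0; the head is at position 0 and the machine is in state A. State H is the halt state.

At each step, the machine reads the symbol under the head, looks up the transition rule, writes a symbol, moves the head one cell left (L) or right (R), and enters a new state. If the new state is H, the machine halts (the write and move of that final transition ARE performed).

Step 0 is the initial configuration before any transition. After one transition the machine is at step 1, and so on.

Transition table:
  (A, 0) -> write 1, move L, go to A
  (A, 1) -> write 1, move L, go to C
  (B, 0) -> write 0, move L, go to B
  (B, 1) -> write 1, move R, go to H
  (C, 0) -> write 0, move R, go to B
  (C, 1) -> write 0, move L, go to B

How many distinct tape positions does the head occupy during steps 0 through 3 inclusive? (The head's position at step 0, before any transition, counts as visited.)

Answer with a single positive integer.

Answer: 4

Derivation:
Step 1: in state A at pos 0, read 0 -> (A,0)->write 1,move L,goto A. Now: state=A, head=-1, tape[-3..2]=010110 (head:   ^)
Step 2: in state A at pos -1, read 0 -> (A,0)->write 1,move L,goto A. Now: state=A, head=-2, tape[-3..2]=011110 (head:  ^)
Step 3: in state A at pos -2, read 1 -> (A,1)->write 1,move L,goto C. Now: state=C, head=-3, tape[-4..2]=0011110 (head:  ^)
Head positions at steps 0..3: starting at 0, distinct positions visited = {-3, -2, -1, 0} -> 4 position(s)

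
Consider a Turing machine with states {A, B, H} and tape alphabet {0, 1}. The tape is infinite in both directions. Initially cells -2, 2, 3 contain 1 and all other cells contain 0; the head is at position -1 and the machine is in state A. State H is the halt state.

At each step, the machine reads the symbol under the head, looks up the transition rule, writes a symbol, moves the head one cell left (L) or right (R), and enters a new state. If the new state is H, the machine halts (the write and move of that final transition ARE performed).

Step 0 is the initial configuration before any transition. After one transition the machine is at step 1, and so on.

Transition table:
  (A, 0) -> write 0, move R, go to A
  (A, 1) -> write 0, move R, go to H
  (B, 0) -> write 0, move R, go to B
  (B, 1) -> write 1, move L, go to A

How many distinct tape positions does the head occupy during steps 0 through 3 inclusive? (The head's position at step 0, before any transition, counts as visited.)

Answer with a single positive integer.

Step 1: in state A at pos -1, read 0 -> (A,0)->write 0,move R,goto A. Now: state=A, head=0, tape[-3..4]=01000110 (head:    ^)
Step 2: in state A at pos 0, read 0 -> (A,0)->write 0,move R,goto A. Now: state=A, head=1, tape[-3..4]=01000110 (head:     ^)
Step 3: in state A at pos 1, read 0 -> (A,0)->write 0,move R,goto A. Now: state=A, head=2, tape[-3..4]=01000110 (head:      ^)
Head positions at steps 0..3: starting at -1, distinct positions visited = {-1, 0, 1, 2} -> 4 position(s)

Answer: 4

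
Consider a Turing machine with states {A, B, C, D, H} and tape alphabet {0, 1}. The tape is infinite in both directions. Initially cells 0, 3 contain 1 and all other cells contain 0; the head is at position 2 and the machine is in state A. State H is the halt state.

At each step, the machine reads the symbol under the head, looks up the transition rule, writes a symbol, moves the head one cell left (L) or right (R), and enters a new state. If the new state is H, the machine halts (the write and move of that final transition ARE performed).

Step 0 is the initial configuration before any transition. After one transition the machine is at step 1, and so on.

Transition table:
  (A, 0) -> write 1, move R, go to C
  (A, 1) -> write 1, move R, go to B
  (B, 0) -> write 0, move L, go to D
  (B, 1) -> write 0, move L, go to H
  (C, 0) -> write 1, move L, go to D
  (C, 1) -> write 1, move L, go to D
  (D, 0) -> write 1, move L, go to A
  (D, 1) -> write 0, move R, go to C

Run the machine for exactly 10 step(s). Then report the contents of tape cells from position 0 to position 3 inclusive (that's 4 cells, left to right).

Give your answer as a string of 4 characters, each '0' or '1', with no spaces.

Step 1: in state A at pos 2, read 0 -> (A,0)->write 1,move R,goto C. Now: state=C, head=3, tape[-1..4]=010110 (head:     ^)
Step 2: in state C at pos 3, read 1 -> (C,1)->write 1,move L,goto D. Now: state=D, head=2, tape[-1..4]=010110 (head:    ^)
Step 3: in state D at pos 2, read 1 -> (D,1)->write 0,move R,goto C. Now: state=C, head=3, tape[-1..4]=010010 (head:     ^)
Step 4: in state C at pos 3, read 1 -> (C,1)->write 1,move L,goto D. Now: state=D, head=2, tape[-1..4]=010010 (head:    ^)
Step 5: in state D at pos 2, read 0 -> (D,0)->write 1,move L,goto A. Now: state=A, head=1, tape[-1..4]=010110 (head:   ^)
Step 6: in state A at pos 1, read 0 -> (A,0)->write 1,move R,goto C. Now: state=C, head=2, tape[-1..4]=011110 (head:    ^)
Step 7: in state C at pos 2, read 1 -> (C,1)->write 1,move L,goto D. Now: state=D, head=1, tape[-1..4]=011110 (head:   ^)
Step 8: in state D at pos 1, read 1 -> (D,1)->write 0,move R,goto C. Now: state=C, head=2, tape[-1..4]=010110 (head:    ^)
Step 9: in state C at pos 2, read 1 -> (C,1)->write 1,move L,goto D. Now: state=D, head=1, tape[-1..4]=010110 (head:   ^)
Step 10: in state D at pos 1, read 0 -> (D,0)->write 1,move L,goto A. Now: state=A, head=0, tape[-1..4]=011110 (head:  ^)

Answer: 1111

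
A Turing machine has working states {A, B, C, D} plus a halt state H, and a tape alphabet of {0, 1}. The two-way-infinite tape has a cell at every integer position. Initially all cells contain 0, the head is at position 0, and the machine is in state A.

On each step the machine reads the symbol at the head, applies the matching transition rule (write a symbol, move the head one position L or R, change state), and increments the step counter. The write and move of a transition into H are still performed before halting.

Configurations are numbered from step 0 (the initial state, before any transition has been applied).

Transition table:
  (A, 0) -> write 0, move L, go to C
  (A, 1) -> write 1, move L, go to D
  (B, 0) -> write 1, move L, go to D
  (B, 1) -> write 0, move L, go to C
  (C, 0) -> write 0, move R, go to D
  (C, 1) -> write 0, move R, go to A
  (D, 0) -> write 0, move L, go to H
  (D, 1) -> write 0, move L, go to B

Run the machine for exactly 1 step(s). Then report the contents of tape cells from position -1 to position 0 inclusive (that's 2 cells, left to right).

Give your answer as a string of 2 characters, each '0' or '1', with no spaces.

Answer: 00

Derivation:
Step 1: in state A at pos 0, read 0 -> (A,0)->write 0,move L,goto C. Now: state=C, head=-1, tape[-2..1]=0000 (head:  ^)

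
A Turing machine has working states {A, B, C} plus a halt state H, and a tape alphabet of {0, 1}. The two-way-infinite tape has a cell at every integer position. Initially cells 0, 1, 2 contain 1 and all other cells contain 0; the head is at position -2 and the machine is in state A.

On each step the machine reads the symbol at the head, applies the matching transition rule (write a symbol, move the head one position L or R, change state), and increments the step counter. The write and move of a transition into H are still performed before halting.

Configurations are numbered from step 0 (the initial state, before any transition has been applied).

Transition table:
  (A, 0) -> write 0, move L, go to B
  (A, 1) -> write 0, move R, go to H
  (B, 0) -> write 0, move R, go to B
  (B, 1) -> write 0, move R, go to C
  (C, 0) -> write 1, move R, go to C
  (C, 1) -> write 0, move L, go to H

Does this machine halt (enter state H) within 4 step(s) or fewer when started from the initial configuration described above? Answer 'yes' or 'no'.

Step 1: in state A at pos -2, read 0 -> (A,0)->write 0,move L,goto B. Now: state=B, head=-3, tape[-4..3]=00001110 (head:  ^)
Step 2: in state B at pos -3, read 0 -> (B,0)->write 0,move R,goto B. Now: state=B, head=-2, tape[-4..3]=00001110 (head:   ^)
Step 3: in state B at pos -2, read 0 -> (B,0)->write 0,move R,goto B. Now: state=B, head=-1, tape[-4..3]=00001110 (head:    ^)
Step 4: in state B at pos -1, read 0 -> (B,0)->write 0,move R,goto B. Now: state=B, head=0, tape[-4..3]=00001110 (head:     ^)
After 4 step(s): state = B (not H) -> not halted within 4 -> no

Answer: no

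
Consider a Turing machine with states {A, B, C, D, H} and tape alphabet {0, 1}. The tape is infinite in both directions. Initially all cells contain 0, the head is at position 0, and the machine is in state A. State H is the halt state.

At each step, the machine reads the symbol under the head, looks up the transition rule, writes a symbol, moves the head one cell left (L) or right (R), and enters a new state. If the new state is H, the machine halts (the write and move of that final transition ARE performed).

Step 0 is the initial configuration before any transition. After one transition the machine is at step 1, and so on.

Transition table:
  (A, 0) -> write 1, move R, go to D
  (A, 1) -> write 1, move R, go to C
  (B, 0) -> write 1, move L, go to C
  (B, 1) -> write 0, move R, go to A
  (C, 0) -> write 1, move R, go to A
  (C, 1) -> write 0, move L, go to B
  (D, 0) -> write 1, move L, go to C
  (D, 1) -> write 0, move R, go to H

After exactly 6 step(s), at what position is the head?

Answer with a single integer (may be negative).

Step 1: in state A at pos 0, read 0 -> (A,0)->write 1,move R,goto D. Now: state=D, head=1, tape[-1..2]=0100 (head:   ^)
Step 2: in state D at pos 1, read 0 -> (D,0)->write 1,move L,goto C. Now: state=C, head=0, tape[-1..2]=0110 (head:  ^)
Step 3: in state C at pos 0, read 1 -> (C,1)->write 0,move L,goto B. Now: state=B, head=-1, tape[-2..2]=00010 (head:  ^)
Step 4: in state B at pos -1, read 0 -> (B,0)->write 1,move L,goto C. Now: state=C, head=-2, tape[-3..2]=001010 (head:  ^)
Step 5: in state C at pos -2, read 0 -> (C,0)->write 1,move R,goto A. Now: state=A, head=-1, tape[-3..2]=011010 (head:   ^)
Step 6: in state A at pos -1, read 1 -> (A,1)->write 1,move R,goto C. Now: state=C, head=0, tape[-3..2]=011010 (head:    ^)

Answer: 0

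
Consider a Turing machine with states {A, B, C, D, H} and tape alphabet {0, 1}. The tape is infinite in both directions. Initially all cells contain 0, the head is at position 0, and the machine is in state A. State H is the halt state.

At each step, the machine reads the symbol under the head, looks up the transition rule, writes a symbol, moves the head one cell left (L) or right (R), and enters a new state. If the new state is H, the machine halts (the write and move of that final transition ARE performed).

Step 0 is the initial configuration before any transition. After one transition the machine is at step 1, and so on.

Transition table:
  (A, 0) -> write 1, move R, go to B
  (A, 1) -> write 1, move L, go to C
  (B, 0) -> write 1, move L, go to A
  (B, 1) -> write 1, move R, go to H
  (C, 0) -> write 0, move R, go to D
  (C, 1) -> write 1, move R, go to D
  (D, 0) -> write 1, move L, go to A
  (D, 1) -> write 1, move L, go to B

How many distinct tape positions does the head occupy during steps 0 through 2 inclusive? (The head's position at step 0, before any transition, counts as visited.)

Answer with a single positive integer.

Step 1: in state A at pos 0, read 0 -> (A,0)->write 1,move R,goto B. Now: state=B, head=1, tape[-1..2]=0100 (head:   ^)
Step 2: in state B at pos 1, read 0 -> (B,0)->write 1,move L,goto A. Now: state=A, head=0, tape[-1..2]=0110 (head:  ^)
Head positions at steps 0..2: starting at 0, distinct positions visited = {0, 1} -> 2 position(s)

Answer: 2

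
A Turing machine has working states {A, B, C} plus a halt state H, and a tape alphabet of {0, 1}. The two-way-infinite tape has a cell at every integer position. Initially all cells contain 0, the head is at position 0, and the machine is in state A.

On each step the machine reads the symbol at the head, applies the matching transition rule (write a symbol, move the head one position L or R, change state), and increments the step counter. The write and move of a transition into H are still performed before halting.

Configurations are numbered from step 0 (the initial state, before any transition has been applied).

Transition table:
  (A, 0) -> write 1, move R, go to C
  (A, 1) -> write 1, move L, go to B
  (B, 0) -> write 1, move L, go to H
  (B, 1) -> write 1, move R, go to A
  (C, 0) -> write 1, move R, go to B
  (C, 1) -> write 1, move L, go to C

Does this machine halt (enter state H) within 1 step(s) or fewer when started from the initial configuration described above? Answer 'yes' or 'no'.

Step 1: in state A at pos 0, read 0 -> (A,0)->write 1,move R,goto C. Now: state=C, head=1, tape[-1..2]=0100 (head:   ^)
After 1 step(s): state = C (not H) -> not halted within 1 -> no

Answer: no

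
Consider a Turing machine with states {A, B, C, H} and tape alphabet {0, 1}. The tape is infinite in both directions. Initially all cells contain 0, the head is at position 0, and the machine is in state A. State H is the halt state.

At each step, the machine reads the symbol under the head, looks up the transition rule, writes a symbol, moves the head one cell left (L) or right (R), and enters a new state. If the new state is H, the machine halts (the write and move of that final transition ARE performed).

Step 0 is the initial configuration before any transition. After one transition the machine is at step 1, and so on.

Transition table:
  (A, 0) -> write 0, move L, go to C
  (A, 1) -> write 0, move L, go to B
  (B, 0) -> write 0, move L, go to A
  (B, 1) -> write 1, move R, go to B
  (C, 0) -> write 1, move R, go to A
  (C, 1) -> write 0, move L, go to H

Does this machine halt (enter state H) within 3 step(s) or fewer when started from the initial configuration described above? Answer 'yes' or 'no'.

Answer: no

Derivation:
Step 1: in state A at pos 0, read 0 -> (A,0)->write 0,move L,goto C. Now: state=C, head=-1, tape[-2..1]=0000 (head:  ^)
Step 2: in state C at pos -1, read 0 -> (C,0)->write 1,move R,goto A. Now: state=A, head=0, tape[-2..1]=0100 (head:   ^)
Step 3: in state A at pos 0, read 0 -> (A,0)->write 0,move L,goto C. Now: state=C, head=-1, tape[-2..1]=0100 (head:  ^)
After 3 step(s): state = C (not H) -> not halted within 3 -> no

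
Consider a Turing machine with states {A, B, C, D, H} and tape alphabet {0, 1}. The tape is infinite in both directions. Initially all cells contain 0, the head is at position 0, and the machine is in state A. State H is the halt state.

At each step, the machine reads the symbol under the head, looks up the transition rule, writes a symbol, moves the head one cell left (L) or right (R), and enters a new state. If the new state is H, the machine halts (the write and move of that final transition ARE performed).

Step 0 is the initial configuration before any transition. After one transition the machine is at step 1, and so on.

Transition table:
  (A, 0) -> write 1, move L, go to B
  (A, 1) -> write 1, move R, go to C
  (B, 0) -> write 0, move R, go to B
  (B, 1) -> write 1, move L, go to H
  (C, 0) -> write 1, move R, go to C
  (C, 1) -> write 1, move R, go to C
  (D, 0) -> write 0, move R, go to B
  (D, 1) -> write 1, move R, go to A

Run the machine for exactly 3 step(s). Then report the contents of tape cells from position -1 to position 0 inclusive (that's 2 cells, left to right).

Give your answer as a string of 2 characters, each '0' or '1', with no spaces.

Answer: 01

Derivation:
Step 1: in state A at pos 0, read 0 -> (A,0)->write 1,move L,goto B. Now: state=B, head=-1, tape[-2..1]=0010 (head:  ^)
Step 2: in state B at pos -1, read 0 -> (B,0)->write 0,move R,goto B. Now: state=B, head=0, tape[-2..1]=0010 (head:   ^)
Step 3: in state B at pos 0, read 1 -> (B,1)->write 1,move L,goto H. Now: state=H, head=-1, tape[-2..1]=0010 (head:  ^)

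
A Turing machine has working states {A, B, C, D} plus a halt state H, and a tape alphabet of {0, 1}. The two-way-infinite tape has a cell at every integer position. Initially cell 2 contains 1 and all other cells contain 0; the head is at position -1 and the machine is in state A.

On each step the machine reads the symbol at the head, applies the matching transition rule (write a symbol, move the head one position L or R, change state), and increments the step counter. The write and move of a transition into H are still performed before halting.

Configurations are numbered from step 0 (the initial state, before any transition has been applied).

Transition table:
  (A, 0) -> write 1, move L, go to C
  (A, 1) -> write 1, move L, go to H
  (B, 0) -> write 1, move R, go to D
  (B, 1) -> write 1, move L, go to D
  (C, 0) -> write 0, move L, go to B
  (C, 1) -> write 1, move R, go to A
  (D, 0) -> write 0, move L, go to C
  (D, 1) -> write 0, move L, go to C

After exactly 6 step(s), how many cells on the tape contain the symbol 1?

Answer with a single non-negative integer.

Answer: 4

Derivation:
Step 1: in state A at pos -1, read 0 -> (A,0)->write 1,move L,goto C. Now: state=C, head=-2, tape[-3..3]=0010010 (head:  ^)
Step 2: in state C at pos -2, read 0 -> (C,0)->write 0,move L,goto B. Now: state=B, head=-3, tape[-4..3]=00010010 (head:  ^)
Step 3: in state B at pos -3, read 0 -> (B,0)->write 1,move R,goto D. Now: state=D, head=-2, tape[-4..3]=01010010 (head:   ^)
Step 4: in state D at pos -2, read 0 -> (D,0)->write 0,move L,goto C. Now: state=C, head=-3, tape[-4..3]=01010010 (head:  ^)
Step 5: in state C at pos -3, read 1 -> (C,1)->write 1,move R,goto A. Now: state=A, head=-2, tape[-4..3]=01010010 (head:   ^)
Step 6: in state A at pos -2, read 0 -> (A,0)->write 1,move L,goto C. Now: state=C, head=-3, tape[-4..3]=01110010 (head:  ^)
Cells containing 1 after step 6: {-3, -2, -1, 2} -> 4 cell(s)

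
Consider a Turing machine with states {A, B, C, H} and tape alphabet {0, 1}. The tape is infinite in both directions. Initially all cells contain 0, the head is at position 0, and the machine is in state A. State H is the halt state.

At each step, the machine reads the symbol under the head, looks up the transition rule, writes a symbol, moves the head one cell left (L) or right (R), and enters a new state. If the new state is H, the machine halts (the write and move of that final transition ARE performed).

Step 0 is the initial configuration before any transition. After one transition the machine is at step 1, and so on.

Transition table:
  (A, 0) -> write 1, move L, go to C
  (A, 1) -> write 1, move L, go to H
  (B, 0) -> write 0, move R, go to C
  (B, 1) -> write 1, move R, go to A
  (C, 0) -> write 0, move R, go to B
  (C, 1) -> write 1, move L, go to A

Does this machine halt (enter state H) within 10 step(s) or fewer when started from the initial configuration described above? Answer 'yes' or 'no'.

Answer: yes

Derivation:
Step 1: in state A at pos 0, read 0 -> (A,0)->write 1,move L,goto C. Now: state=C, head=-1, tape[-2..1]=0010 (head:  ^)
Step 2: in state C at pos -1, read 0 -> (C,0)->write 0,move R,goto B. Now: state=B, head=0, tape[-2..1]=0010 (head:   ^)
Step 3: in state B at pos 0, read 1 -> (B,1)->write 1,move R,goto A. Now: state=A, head=1, tape[-2..2]=00100 (head:    ^)
Step 4: in state A at pos 1, read 0 -> (A,0)->write 1,move L,goto C. Now: state=C, head=0, tape[-2..2]=00110 (head:   ^)
Step 5: in state C at pos 0, read 1 -> (C,1)->write 1,move L,goto A. Now: state=A, head=-1, tape[-2..2]=00110 (head:  ^)
Step 6: in state A at pos -1, read 0 -> (A,0)->write 1,move L,goto C. Now: state=C, head=-2, tape[-3..2]=001110 (head:  ^)
Step 7: in state C at pos -2, read 0 -> (C,0)->write 0,move R,goto B. Now: state=B, head=-1, tape[-3..2]=001110 (head:   ^)
Step 8: in state B at pos -1, read 1 -> (B,1)->write 1,move R,goto A. Now: state=A, head=0, tape[-3..2]=001110 (head:    ^)
Step 9: in state A at pos 0, read 1 -> (A,1)->write 1,move L,goto H. Now: state=H, head=-1, tape[-3..2]=001110 (head:   ^)
State H reached at step 9; 9 <= 10 -> yes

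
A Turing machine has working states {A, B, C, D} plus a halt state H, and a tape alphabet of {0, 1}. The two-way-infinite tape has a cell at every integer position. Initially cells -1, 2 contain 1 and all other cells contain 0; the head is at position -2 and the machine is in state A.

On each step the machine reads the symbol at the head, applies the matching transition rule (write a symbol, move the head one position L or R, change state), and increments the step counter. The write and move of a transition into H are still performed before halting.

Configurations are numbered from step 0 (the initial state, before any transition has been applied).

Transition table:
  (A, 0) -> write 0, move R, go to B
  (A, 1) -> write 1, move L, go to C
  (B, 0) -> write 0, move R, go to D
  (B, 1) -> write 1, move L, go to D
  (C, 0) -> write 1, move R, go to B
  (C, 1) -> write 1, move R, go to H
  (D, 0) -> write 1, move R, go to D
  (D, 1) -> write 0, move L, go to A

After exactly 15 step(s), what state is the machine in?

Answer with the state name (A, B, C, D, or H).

Answer: D

Derivation:
Step 1: in state A at pos -2, read 0 -> (A,0)->write 0,move R,goto B. Now: state=B, head=-1, tape[-3..3]=0010010 (head:   ^)
Step 2: in state B at pos -1, read 1 -> (B,1)->write 1,move L,goto D. Now: state=D, head=-2, tape[-3..3]=0010010 (head:  ^)
Step 3: in state D at pos -2, read 0 -> (D,0)->write 1,move R,goto D. Now: state=D, head=-1, tape[-3..3]=0110010 (head:   ^)
Step 4: in state D at pos -1, read 1 -> (D,1)->write 0,move L,goto A. Now: state=A, head=-2, tape[-3..3]=0100010 (head:  ^)
Step 5: in state A at pos -2, read 1 -> (A,1)->write 1,move L,goto C. Now: state=C, head=-3, tape[-4..3]=00100010 (head:  ^)
Step 6: in state C at pos -3, read 0 -> (C,0)->write 1,move R,goto B. Now: state=B, head=-2, tape[-4..3]=01100010 (head:   ^)
Step 7: in state B at pos -2, read 1 -> (B,1)->write 1,move L,goto D. Now: state=D, head=-3, tape[-4..3]=01100010 (head:  ^)
Step 8: in state D at pos -3, read 1 -> (D,1)->write 0,move L,goto A. Now: state=A, head=-4, tape[-5..3]=000100010 (head:  ^)
Step 9: in state A at pos -4, read 0 -> (A,0)->write 0,move R,goto B. Now: state=B, head=-3, tape[-5..3]=000100010 (head:   ^)
Step 10: in state B at pos -3, read 0 -> (B,0)->write 0,move R,goto D. Now: state=D, head=-2, tape[-5..3]=000100010 (head:    ^)
Step 11: in state D at pos -2, read 1 -> (D,1)->write 0,move L,goto A. Now: state=A, head=-3, tape[-5..3]=000000010 (head:   ^)
Step 12: in state A at pos -3, read 0 -> (A,0)->write 0,move R,goto B. Now: state=B, head=-2, tape[-5..3]=000000010 (head:    ^)
Step 13: in state B at pos -2, read 0 -> (B,0)->write 0,move R,goto D. Now: state=D, head=-1, tape[-5..3]=000000010 (head:     ^)
Step 14: in state D at pos -1, read 0 -> (D,0)->write 1,move R,goto D. Now: state=D, head=0, tape[-5..3]=000010010 (head:      ^)
Step 15: in state D at pos 0, read 0 -> (D,0)->write 1,move R,goto D. Now: state=D, head=1, tape[-5..3]=000011010 (head:       ^)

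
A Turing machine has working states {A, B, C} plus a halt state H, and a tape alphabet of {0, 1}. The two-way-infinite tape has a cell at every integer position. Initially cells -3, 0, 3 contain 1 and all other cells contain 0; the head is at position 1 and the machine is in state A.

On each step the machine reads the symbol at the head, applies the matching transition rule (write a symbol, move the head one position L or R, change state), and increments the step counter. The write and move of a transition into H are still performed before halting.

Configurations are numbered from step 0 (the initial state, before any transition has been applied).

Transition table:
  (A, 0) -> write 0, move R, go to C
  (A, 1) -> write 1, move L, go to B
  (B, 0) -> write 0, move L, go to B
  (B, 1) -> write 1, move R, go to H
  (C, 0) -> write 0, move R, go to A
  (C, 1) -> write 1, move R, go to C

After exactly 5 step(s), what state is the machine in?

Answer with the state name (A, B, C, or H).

Step 1: in state A at pos 1, read 0 -> (A,0)->write 0,move R,goto C. Now: state=C, head=2, tape[-4..4]=010010010 (head:       ^)
Step 2: in state C at pos 2, read 0 -> (C,0)->write 0,move R,goto A. Now: state=A, head=3, tape[-4..4]=010010010 (head:        ^)
Step 3: in state A at pos 3, read 1 -> (A,1)->write 1,move L,goto B. Now: state=B, head=2, tape[-4..4]=010010010 (head:       ^)
Step 4: in state B at pos 2, read 0 -> (B,0)->write 0,move L,goto B. Now: state=B, head=1, tape[-4..4]=010010010 (head:      ^)
Step 5: in state B at pos 1, read 0 -> (B,0)->write 0,move L,goto B. Now: state=B, head=0, tape[-4..4]=010010010 (head:     ^)

Answer: B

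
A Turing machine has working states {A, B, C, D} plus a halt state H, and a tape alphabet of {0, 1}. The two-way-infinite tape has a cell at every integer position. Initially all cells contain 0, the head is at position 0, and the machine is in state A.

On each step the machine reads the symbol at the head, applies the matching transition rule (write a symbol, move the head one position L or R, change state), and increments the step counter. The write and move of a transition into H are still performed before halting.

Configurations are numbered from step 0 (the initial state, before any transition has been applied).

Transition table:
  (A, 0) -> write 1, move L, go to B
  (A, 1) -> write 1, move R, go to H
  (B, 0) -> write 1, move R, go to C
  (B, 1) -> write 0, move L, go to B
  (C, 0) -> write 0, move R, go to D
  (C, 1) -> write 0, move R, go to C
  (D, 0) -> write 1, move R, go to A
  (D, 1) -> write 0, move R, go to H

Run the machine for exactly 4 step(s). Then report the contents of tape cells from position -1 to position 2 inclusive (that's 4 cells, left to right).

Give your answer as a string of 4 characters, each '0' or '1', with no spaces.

Step 1: in state A at pos 0, read 0 -> (A,0)->write 1,move L,goto B. Now: state=B, head=-1, tape[-2..1]=0010 (head:  ^)
Step 2: in state B at pos -1, read 0 -> (B,0)->write 1,move R,goto C. Now: state=C, head=0, tape[-2..1]=0110 (head:   ^)
Step 3: in state C at pos 0, read 1 -> (C,1)->write 0,move R,goto C. Now: state=C, head=1, tape[-2..2]=01000 (head:    ^)
Step 4: in state C at pos 1, read 0 -> (C,0)->write 0,move R,goto D. Now: state=D, head=2, tape[-2..3]=010000 (head:     ^)

Answer: 1000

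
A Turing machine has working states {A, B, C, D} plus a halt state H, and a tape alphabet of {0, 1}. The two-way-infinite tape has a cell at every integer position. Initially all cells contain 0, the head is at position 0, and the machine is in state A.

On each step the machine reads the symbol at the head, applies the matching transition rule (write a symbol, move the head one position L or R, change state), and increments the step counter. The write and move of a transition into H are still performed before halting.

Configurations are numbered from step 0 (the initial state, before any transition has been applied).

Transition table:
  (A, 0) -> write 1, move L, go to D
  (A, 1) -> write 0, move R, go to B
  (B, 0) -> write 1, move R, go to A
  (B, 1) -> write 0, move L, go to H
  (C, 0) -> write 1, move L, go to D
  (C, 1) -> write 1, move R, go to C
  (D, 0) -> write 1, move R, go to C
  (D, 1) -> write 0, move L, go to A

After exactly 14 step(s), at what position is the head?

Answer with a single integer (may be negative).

Step 1: in state A at pos 0, read 0 -> (A,0)->write 1,move L,goto D. Now: state=D, head=-1, tape[-2..1]=0010 (head:  ^)
Step 2: in state D at pos -1, read 0 -> (D,0)->write 1,move R,goto C. Now: state=C, head=0, tape[-2..1]=0110 (head:   ^)
Step 3: in state C at pos 0, read 1 -> (C,1)->write 1,move R,goto C. Now: state=C, head=1, tape[-2..2]=01100 (head:    ^)
Step 4: in state C at pos 1, read 0 -> (C,0)->write 1,move L,goto D. Now: state=D, head=0, tape[-2..2]=01110 (head:   ^)
Step 5: in state D at pos 0, read 1 -> (D,1)->write 0,move L,goto A. Now: state=A, head=-1, tape[-2..2]=01010 (head:  ^)
Step 6: in state A at pos -1, read 1 -> (A,1)->write 0,move R,goto B. Now: state=B, head=0, tape[-2..2]=00010 (head:   ^)
Step 7: in state B at pos 0, read 0 -> (B,0)->write 1,move R,goto A. Now: state=A, head=1, tape[-2..2]=00110 (head:    ^)
Step 8: in state A at pos 1, read 1 -> (A,1)->write 0,move R,goto B. Now: state=B, head=2, tape[-2..3]=001000 (head:     ^)
Step 9: in state B at pos 2, read 0 -> (B,0)->write 1,move R,goto A. Now: state=A, head=3, tape[-2..4]=0010100 (head:      ^)
Step 10: in state A at pos 3, read 0 -> (A,0)->write 1,move L,goto D. Now: state=D, head=2, tape[-2..4]=0010110 (head:     ^)
Step 11: in state D at pos 2, read 1 -> (D,1)->write 0,move L,goto A. Now: state=A, head=1, tape[-2..4]=0010010 (head:    ^)
Step 12: in state A at pos 1, read 0 -> (A,0)->write 1,move L,goto D. Now: state=D, head=0, tape[-2..4]=0011010 (head:   ^)
Step 13: in state D at pos 0, read 1 -> (D,1)->write 0,move L,goto A. Now: state=A, head=-1, tape[-2..4]=0001010 (head:  ^)
Step 14: in state A at pos -1, read 0 -> (A,0)->write 1,move L,goto D. Now: state=D, head=-2, tape[-3..4]=00101010 (head:  ^)

Answer: -2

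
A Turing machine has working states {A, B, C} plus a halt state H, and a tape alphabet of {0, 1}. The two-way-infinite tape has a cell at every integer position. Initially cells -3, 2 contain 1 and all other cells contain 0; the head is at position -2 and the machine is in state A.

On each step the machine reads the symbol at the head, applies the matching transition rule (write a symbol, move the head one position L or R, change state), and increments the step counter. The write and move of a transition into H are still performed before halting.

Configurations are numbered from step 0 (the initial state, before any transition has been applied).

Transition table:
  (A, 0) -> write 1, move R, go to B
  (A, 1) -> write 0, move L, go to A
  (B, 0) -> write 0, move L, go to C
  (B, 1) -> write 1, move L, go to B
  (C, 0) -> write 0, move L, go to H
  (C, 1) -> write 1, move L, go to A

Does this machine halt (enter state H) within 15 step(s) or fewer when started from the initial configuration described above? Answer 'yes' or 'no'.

Answer: yes

Derivation:
Step 1: in state A at pos -2, read 0 -> (A,0)->write 1,move R,goto B. Now: state=B, head=-1, tape[-4..3]=01100010 (head:    ^)
Step 2: in state B at pos -1, read 0 -> (B,0)->write 0,move L,goto C. Now: state=C, head=-2, tape[-4..3]=01100010 (head:   ^)
Step 3: in state C at pos -2, read 1 -> (C,1)->write 1,move L,goto A. Now: state=A, head=-3, tape[-4..3]=01100010 (head:  ^)
Step 4: in state A at pos -3, read 1 -> (A,1)->write 0,move L,goto A. Now: state=A, head=-4, tape[-5..3]=000100010 (head:  ^)
Step 5: in state A at pos -4, read 0 -> (A,0)->write 1,move R,goto B. Now: state=B, head=-3, tape[-5..3]=010100010 (head:   ^)
Step 6: in state B at pos -3, read 0 -> (B,0)->write 0,move L,goto C. Now: state=C, head=-4, tape[-5..3]=010100010 (head:  ^)
Step 7: in state C at pos -4, read 1 -> (C,1)->write 1,move L,goto A. Now: state=A, head=-5, tape[-6..3]=0010100010 (head:  ^)
Step 8: in state A at pos -5, read 0 -> (A,0)->write 1,move R,goto B. Now: state=B, head=-4, tape[-6..3]=0110100010 (head:   ^)
Step 9: in state B at pos -4, read 1 -> (B,1)->write 1,move L,goto B. Now: state=B, head=-5, tape[-6..3]=0110100010 (head:  ^)
Step 10: in state B at pos -5, read 1 -> (B,1)->write 1,move L,goto B. Now: state=B, head=-6, tape[-7..3]=00110100010 (head:  ^)
Step 11: in state B at pos -6, read 0 -> (B,0)->write 0,move L,goto C. Now: state=C, head=-7, tape[-8..3]=000110100010 (head:  ^)
Step 12: in state C at pos -7, read 0 -> (C,0)->write 0,move L,goto H. Now: state=H, head=-8, tape[-9..3]=0000110100010 (head:  ^)
State H reached at step 12; 12 <= 15 -> yes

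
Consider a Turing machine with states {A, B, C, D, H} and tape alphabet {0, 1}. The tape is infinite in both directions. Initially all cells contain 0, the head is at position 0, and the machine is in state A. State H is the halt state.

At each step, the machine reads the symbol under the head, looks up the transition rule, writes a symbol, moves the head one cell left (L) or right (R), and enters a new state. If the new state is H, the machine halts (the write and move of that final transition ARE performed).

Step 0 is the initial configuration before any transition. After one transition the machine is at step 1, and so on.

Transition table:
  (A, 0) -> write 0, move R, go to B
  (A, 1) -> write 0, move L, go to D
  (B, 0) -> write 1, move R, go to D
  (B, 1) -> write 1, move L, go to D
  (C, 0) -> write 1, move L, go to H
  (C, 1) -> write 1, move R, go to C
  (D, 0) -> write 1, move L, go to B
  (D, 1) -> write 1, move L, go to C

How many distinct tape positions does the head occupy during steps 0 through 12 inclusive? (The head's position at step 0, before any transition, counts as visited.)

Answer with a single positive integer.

Step 1: in state A at pos 0, read 0 -> (A,0)->write 0,move R,goto B. Now: state=B, head=1, tape[-1..2]=0000 (head:   ^)
Step 2: in state B at pos 1, read 0 -> (B,0)->write 1,move R,goto D. Now: state=D, head=2, tape[-1..3]=00100 (head:    ^)
Step 3: in state D at pos 2, read 0 -> (D,0)->write 1,move L,goto B. Now: state=B, head=1, tape[-1..3]=00110 (head:   ^)
Step 4: in state B at pos 1, read 1 -> (B,1)->write 1,move L,goto D. Now: state=D, head=0, tape[-1..3]=00110 (head:  ^)
Step 5: in state D at pos 0, read 0 -> (D,0)->write 1,move L,goto B. Now: state=B, head=-1, tape[-2..3]=001110 (head:  ^)
Step 6: in state B at pos -1, read 0 -> (B,0)->write 1,move R,goto D. Now: state=D, head=0, tape[-2..3]=011110 (head:   ^)
Step 7: in state D at pos 0, read 1 -> (D,1)->write 1,move L,goto C. Now: state=C, head=-1, tape[-2..3]=011110 (head:  ^)
Step 8: in state C at pos -1, read 1 -> (C,1)->write 1,move R,goto C. Now: state=C, head=0, tape[-2..3]=011110 (head:   ^)
Step 9: in state C at pos 0, read 1 -> (C,1)->write 1,move R,goto C. Now: state=C, head=1, tape[-2..3]=011110 (head:    ^)
Step 10: in state C at pos 1, read 1 -> (C,1)->write 1,move R,goto C. Now: state=C, head=2, tape[-2..3]=011110 (head:     ^)
Step 11: in state C at pos 2, read 1 -> (C,1)->write 1,move R,goto C. Now: state=C, head=3, tape[-2..4]=0111100 (head:      ^)
Step 12: in state C at pos 3, read 0 -> (C,0)->write 1,move L,goto H. Now: state=H, head=2, tape[-2..4]=0111110 (head:     ^)
Head positions at steps 0..12: starting at 0, distinct positions visited = {-1, 0, 1, 2, 3} -> 5 position(s)

Answer: 5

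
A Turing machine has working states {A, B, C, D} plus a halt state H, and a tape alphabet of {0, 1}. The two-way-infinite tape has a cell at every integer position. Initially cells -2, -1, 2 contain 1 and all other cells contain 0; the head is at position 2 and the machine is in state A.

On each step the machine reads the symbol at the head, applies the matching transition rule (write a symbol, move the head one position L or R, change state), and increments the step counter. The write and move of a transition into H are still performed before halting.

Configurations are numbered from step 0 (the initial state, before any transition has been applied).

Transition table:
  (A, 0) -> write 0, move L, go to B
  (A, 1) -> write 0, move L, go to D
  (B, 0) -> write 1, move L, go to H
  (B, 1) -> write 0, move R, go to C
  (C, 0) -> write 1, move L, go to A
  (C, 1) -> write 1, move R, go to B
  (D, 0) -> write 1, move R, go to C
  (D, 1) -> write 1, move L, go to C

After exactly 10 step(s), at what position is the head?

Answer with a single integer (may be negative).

Step 1: in state A at pos 2, read 1 -> (A,1)->write 0,move L,goto D. Now: state=D, head=1, tape[-3..3]=0110000 (head:     ^)
Step 2: in state D at pos 1, read 0 -> (D,0)->write 1,move R,goto C. Now: state=C, head=2, tape[-3..3]=0110100 (head:      ^)
Step 3: in state C at pos 2, read 0 -> (C,0)->write 1,move L,goto A. Now: state=A, head=1, tape[-3..3]=0110110 (head:     ^)
Step 4: in state A at pos 1, read 1 -> (A,1)->write 0,move L,goto D. Now: state=D, head=0, tape[-3..3]=0110010 (head:    ^)
Step 5: in state D at pos 0, read 0 -> (D,0)->write 1,move R,goto C. Now: state=C, head=1, tape[-3..3]=0111010 (head:     ^)
Step 6: in state C at pos 1, read 0 -> (C,0)->write 1,move L,goto A. Now: state=A, head=0, tape[-3..3]=0111110 (head:    ^)
Step 7: in state A at pos 0, read 1 -> (A,1)->write 0,move L,goto D. Now: state=D, head=-1, tape[-3..3]=0110110 (head:   ^)
Step 8: in state D at pos -1, read 1 -> (D,1)->write 1,move L,goto C. Now: state=C, head=-2, tape[-3..3]=0110110 (head:  ^)
Step 9: in state C at pos -2, read 1 -> (C,1)->write 1,move R,goto B. Now: state=B, head=-1, tape[-3..3]=0110110 (head:   ^)
Step 10: in state B at pos -1, read 1 -> (B,1)->write 0,move R,goto C. Now: state=C, head=0, tape[-3..3]=0100110 (head:    ^)

Answer: 0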